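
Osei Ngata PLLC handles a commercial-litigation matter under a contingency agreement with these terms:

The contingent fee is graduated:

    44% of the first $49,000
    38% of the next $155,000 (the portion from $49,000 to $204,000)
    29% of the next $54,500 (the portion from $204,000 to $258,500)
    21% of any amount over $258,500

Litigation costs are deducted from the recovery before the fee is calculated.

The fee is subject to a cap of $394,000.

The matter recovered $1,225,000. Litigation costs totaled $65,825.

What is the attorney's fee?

Fee base (net of costs): $1,225,000 − $65,825 = $1,159,175
First $49,000 at 44% = $21,560.00
Next $155,000 at 38% = $58,900.00
Next $54,500 at 29% = $15,805.00
Remaining $900,675 at 21% = $189,141.75
Fee: $21,560.00 + $58,900.00 + $15,805.00 + $189,141.75 = $285,406.75
$285,406.75 is under the $394,000 cap.

$285,406.75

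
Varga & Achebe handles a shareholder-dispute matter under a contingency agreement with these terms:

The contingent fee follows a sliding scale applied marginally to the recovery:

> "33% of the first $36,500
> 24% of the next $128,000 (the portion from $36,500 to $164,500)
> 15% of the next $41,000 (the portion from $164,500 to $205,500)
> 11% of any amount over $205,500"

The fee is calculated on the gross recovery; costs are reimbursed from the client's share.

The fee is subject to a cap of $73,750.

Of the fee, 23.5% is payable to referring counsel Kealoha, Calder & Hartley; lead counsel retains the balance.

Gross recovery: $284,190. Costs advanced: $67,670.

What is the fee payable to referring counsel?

$13,529.16

Fee base is the gross recovery, $284,190; costs are reimbursed separately.
First $36,500 at 33% = $12,045.00
Next $128,000 at 24% = $30,720.00
Next $41,000 at 15% = $6,150.00
Remaining $78,690 at 11% = $8,655.90
Fee: $12,045.00 + $30,720.00 + $6,150.00 + $8,655.90 = $57,570.90
$57,570.90 is under the $73,750 cap.
Referral share: 23.5% of $57,570.90 = $13,529.16; lead counsel retains $57,570.90 − $13,529.16 = $44,041.74.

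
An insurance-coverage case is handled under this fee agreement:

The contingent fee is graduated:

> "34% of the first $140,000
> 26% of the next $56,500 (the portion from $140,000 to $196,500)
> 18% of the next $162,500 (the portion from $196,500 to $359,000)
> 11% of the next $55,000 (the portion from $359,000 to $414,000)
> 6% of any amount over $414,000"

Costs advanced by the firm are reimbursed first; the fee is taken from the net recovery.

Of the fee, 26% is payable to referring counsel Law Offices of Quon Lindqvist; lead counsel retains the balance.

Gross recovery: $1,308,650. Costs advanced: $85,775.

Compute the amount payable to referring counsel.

Fee base (net of costs): $1,308,650 − $85,775 = $1,222,875
First $140,000 at 34% = $47,600.00
Next $56,500 at 26% = $14,690.00
Next $162,500 at 18% = $29,250.00
Next $55,000 at 11% = $6,050.00
Remaining $808,875 at 6% = $48,532.50
Fee: $47,600.00 + $14,690.00 + $29,250.00 + $6,050.00 + $48,532.50 = $146,122.50
Referral share: 26% of $146,122.50 = $37,991.85; lead counsel retains $146,122.50 − $37,991.85 = $108,130.65.

$37,991.85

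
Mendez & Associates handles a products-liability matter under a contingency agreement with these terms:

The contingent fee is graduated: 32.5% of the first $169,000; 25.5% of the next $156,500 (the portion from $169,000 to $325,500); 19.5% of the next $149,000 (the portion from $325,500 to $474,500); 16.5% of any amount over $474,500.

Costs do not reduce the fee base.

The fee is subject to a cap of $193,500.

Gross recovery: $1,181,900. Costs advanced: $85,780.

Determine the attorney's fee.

Fee base is the gross recovery, $1,181,900; costs are reimbursed separately.
First $169,000 at 32.5% = $54,925.00
Next $156,500 at 25.5% = $39,907.50
Next $149,000 at 19.5% = $29,055.00
Remaining $707,400 at 16.5% = $116,721.00
Fee: $54,925.00 + $39,907.50 + $29,055.00 + $116,721.00 = $240,608.50
$240,608.50 exceeds the $193,500 cap, so the fee is capped at $193,500.00.

$193,500.00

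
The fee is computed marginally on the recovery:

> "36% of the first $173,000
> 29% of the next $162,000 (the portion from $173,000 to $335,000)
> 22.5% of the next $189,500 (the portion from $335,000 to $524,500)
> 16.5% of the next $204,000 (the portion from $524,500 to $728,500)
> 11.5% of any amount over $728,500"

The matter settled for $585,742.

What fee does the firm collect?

First $173,000 at 36% = $62,280.00
Next $162,000 at 29% = $46,980.00
Next $189,500 at 22.5% = $42,637.50
Remaining $61,242 at 16.5% = $10,104.93
Fee: $62,280.00 + $46,980.00 + $42,637.50 + $10,104.93 = $162,002.43

$162,002.43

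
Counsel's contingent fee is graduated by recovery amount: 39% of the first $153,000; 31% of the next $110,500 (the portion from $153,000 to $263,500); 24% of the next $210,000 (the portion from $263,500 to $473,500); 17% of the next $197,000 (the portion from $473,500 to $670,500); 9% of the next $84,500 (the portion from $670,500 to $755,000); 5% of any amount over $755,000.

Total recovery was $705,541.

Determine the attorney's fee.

$180,968.69

First $153,000 at 39% = $59,670.00
Next $110,500 at 31% = $34,255.00
Next $210,000 at 24% = $50,400.00
Next $197,000 at 17% = $33,490.00
Remaining $35,041 at 9% = $3,153.69
Fee: $59,670.00 + $34,255.00 + $50,400.00 + $33,490.00 + $3,153.69 = $180,968.69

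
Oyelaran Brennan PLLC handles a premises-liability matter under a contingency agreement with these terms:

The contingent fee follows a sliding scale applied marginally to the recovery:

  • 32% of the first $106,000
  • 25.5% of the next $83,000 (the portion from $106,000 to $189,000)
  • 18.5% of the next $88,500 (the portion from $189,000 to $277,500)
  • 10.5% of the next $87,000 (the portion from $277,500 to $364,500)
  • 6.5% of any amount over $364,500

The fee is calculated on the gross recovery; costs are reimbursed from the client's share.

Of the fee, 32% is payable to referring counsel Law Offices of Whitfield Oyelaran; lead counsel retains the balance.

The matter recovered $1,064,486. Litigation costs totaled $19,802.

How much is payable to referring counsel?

$40,349.31

Fee base is the gross recovery, $1,064,486; costs are reimbursed separately.
First $106,000 at 32% = $33,920.00
Next $83,000 at 25.5% = $21,165.00
Next $88,500 at 18.5% = $16,372.50
Next $87,000 at 10.5% = $9,135.00
Remaining $699,986 at 6.5% = $45,499.09
Fee: $33,920.00 + $21,165.00 + $16,372.50 + $9,135.00 + $45,499.09 = $126,091.59
Referral share: 32% of $126,091.59 = $40,349.31; lead counsel retains $126,091.59 − $40,349.31 = $85,742.28.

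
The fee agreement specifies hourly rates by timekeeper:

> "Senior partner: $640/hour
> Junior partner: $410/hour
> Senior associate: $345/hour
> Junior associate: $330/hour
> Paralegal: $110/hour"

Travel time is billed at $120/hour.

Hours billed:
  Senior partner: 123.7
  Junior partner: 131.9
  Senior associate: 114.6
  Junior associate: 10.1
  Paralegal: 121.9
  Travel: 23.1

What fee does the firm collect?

$192,298.00

Senior partner: 123.7 × $640 = $79,168.00
Junior partner: 131.9 × $410 = $54,079.00
Senior associate: 114.6 × $345 = $39,537.00
Junior associate: 10.1 × $330 = $3,333.00
Paralegal: 121.9 × $110 = $13,409.00
Subtotal: $79,168.00 + $54,079.00 + $39,537.00 + $3,333.00 + $13,409.00 = $189,526.00
Travel: 23.1 × $120 = $2,772.00
Total: $189,526.00 + $2,772.00 = $192,298.00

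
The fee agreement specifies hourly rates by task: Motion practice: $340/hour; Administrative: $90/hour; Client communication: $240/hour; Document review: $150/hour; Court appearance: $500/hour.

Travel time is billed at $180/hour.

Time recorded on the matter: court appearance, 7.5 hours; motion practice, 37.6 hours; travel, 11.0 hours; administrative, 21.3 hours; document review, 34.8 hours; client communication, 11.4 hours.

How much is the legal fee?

Motion practice: 37.6 × $340 = $12,784.00
Administrative: 21.3 × $90 = $1,917.00
Client communication: 11.4 × $240 = $2,736.00
Document review: 34.8 × $150 = $5,220.00
Court appearance: 7.5 × $500 = $3,750.00
Subtotal: $12,784.00 + $1,917.00 + $2,736.00 + $5,220.00 + $3,750.00 = $26,407.00
Travel: 11.0 × $180 = $1,980.00
Total: $26,407.00 + $1,980.00 = $28,387.00

$28,387.00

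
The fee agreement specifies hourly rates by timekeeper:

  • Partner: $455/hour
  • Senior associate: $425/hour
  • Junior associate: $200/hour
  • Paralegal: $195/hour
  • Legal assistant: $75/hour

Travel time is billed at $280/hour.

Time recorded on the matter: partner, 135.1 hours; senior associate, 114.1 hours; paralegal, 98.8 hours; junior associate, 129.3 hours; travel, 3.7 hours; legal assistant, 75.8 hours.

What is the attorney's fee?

$161,810.00

Partner: 135.1 × $455 = $61,470.50
Senior associate: 114.1 × $425 = $48,492.50
Junior associate: 129.3 × $200 = $25,860.00
Paralegal: 98.8 × $195 = $19,266.00
Legal assistant: 75.8 × $75 = $5,685.00
Subtotal: $61,470.50 + $48,492.50 + $25,860.00 + $19,266.00 + $5,685.00 = $160,774.00
Travel: 3.7 × $280 = $1,036.00
Total: $160,774.00 + $1,036.00 = $161,810.00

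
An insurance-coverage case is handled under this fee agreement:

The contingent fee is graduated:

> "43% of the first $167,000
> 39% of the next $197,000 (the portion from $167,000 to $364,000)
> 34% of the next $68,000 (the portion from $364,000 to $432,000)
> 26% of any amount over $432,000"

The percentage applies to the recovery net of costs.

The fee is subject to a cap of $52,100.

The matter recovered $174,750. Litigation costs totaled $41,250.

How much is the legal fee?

Fee base (net of costs): $174,750 − $41,250 = $133,500
First $133,500 at 43% = $57,405.00
$57,405.00 exceeds the $52,100 cap, so the fee is capped at $52,100.00.

$52,100.00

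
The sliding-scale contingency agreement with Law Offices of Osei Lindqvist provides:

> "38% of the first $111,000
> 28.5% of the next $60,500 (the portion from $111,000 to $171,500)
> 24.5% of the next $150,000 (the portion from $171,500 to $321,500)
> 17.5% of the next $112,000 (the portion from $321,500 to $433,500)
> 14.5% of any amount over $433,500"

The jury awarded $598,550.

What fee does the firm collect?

First $111,000 at 38% = $42,180.00
Next $60,500 at 28.5% = $17,242.50
Next $150,000 at 24.5% = $36,750.00
Next $112,000 at 17.5% = $19,600.00
Remaining $165,050 at 14.5% = $23,932.25
Fee: $42,180.00 + $17,242.50 + $36,750.00 + $19,600.00 + $23,932.25 = $139,704.75

$139,704.75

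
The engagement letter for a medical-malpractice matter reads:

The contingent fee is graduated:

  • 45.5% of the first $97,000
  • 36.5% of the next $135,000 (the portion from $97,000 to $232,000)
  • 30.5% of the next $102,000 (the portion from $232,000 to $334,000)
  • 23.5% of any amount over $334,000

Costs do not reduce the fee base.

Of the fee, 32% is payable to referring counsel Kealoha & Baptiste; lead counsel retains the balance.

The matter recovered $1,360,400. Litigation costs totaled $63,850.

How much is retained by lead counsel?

Fee base is the gross recovery, $1,360,400; costs are reimbursed separately.
First $97,000 at 45.5% = $44,135.00
Next $135,000 at 36.5% = $49,275.00
Next $102,000 at 30.5% = $31,110.00
Remaining $1,026,400 at 23.5% = $241,204.00
Fee: $44,135.00 + $49,275.00 + $31,110.00 + $241,204.00 = $365,724.00
Referral share: 32% of $365,724.00 = $117,031.68; lead counsel retains $365,724.00 − $117,031.68 = $248,692.32.

$248,692.32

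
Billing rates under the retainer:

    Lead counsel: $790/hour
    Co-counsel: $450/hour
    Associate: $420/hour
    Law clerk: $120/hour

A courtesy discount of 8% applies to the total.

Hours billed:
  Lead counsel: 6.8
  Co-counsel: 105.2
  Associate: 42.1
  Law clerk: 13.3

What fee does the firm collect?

$66,230.80

Lead counsel: 6.8 × $790 = $5,372.00
Co-counsel: 105.2 × $450 = $47,340.00
Associate: 42.1 × $420 = $17,682.00
Law clerk: 13.3 × $120 = $1,596.00
Subtotal: $71,990.00
Less 8% discount: −$5,759.20
Total: $71,990.00 − $5,759.20 = $66,230.80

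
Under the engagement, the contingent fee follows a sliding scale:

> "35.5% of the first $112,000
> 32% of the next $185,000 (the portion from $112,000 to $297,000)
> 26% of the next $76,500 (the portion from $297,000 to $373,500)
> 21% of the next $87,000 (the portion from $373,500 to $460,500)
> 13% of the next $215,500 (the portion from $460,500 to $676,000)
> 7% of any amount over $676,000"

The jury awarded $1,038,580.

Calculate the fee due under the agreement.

$190,515.60

First $112,000 at 35.5% = $39,760.00
Next $185,000 at 32% = $59,200.00
Next $76,500 at 26% = $19,890.00
Next $87,000 at 21% = $18,270.00
Next $215,500 at 13% = $28,015.00
Remaining $362,580 at 7% = $25,380.60
Fee: $39,760.00 + $59,200.00 + $19,890.00 + $18,270.00 + $28,015.00 + $25,380.60 = $190,515.60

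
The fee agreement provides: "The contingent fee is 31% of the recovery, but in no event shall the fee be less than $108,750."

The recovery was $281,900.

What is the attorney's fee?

31% of $281,900 = $87,389.00
That is below the $108,750 minimum, so the minimum applies.

$108,750.00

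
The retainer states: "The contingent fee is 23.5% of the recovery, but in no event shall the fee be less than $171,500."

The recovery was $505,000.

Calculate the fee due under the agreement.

$171,500.00

23.5% of $505,000 = $118,675.00
That is below the $171,500 minimum, so the minimum applies.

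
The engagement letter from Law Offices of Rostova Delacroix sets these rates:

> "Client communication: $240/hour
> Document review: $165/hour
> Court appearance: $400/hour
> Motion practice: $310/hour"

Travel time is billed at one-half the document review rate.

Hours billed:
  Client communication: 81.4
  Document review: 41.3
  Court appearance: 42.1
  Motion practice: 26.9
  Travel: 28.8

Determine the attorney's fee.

$53,905.50

Client communication: 81.4 × $240 = $19,536.00
Document review: 41.3 × $165 = $6,814.50
Court appearance: 42.1 × $400 = $16,840.00
Motion practice: 26.9 × $310 = $8,339.00
Subtotal: $19,536.00 + $6,814.50 + $16,840.00 + $8,339.00 = $51,529.50
Travel: 28.8 × ($165 ÷ 2) = 28.8 × $82.50 = $2,376.00
Total: $51,529.50 + $2,376.00 = $53,905.50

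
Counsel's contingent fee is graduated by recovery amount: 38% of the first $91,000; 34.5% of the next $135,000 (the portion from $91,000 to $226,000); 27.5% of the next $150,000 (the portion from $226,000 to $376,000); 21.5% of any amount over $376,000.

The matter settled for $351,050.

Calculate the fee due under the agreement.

First $91,000 at 38% = $34,580.00
Next $135,000 at 34.5% = $46,575.00
Remaining $125,050 at 27.5% = $34,388.75
Fee: $34,580.00 + $46,575.00 + $34,388.75 = $115,543.75

$115,543.75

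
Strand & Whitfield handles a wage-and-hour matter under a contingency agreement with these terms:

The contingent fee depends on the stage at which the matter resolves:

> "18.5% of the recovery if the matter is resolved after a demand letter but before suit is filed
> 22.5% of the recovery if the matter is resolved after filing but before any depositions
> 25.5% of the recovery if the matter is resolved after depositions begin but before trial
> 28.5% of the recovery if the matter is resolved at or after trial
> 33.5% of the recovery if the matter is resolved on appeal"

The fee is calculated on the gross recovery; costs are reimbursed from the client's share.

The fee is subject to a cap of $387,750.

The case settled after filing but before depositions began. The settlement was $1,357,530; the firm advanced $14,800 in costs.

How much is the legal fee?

$305,444.25

Fee base is the gross recovery, $1,357,530; costs are reimbursed separately.
The matter settled after filing but before depositions began, so the 22.5% rate applies.
$1,357,530 × 22.5% = $305,444.25
$305,444.25 is under the $387,750 cap.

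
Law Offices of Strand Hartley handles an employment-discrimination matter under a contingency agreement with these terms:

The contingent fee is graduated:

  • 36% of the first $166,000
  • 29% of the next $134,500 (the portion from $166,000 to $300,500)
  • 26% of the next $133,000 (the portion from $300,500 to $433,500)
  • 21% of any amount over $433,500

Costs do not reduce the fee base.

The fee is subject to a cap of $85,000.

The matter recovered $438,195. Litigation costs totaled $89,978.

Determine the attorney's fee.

Fee base is the gross recovery, $438,195; costs are reimbursed separately.
First $166,000 at 36% = $59,760.00
Next $134,500 at 29% = $39,005.00
Next $133,000 at 26% = $34,580.00
Remaining $4,695 at 21% = $985.95
Fee: $59,760.00 + $39,005.00 + $34,580.00 + $985.95 = $134,330.95
$134,330.95 exceeds the $85,000 cap, so the fee is capped at $85,000.00.

$85,000.00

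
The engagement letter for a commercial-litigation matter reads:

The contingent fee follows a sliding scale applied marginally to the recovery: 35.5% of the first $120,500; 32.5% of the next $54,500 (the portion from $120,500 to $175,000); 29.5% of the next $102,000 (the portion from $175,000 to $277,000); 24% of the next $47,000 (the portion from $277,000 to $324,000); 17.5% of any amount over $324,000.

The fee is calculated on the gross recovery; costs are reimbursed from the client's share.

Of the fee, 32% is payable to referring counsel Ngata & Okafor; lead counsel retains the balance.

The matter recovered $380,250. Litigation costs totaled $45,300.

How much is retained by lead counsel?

$75,958.55

Fee base is the gross recovery, $380,250; costs are reimbursed separately.
First $120,500 at 35.5% = $42,777.50
Next $54,500 at 32.5% = $17,712.50
Next $102,000 at 29.5% = $30,090.00
Next $47,000 at 24% = $11,280.00
Remaining $56,250 at 17.5% = $9,843.75
Fee: $42,777.50 + $17,712.50 + $30,090.00 + $11,280.00 + $9,843.75 = $111,703.75
Referral share: 32% of $111,703.75 = $35,745.20; lead counsel retains $111,703.75 − $35,745.20 = $75,958.55.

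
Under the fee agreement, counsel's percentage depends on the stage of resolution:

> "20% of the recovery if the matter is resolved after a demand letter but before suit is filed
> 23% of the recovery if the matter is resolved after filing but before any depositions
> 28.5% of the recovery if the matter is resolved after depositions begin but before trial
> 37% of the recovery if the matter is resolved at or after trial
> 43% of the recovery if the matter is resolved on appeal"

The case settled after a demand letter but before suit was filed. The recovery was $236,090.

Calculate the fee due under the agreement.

The matter settled after a demand letter but before suit was filed, so the 20% rate applies.
$236,090 × 20% = $47,218.00

$47,218.00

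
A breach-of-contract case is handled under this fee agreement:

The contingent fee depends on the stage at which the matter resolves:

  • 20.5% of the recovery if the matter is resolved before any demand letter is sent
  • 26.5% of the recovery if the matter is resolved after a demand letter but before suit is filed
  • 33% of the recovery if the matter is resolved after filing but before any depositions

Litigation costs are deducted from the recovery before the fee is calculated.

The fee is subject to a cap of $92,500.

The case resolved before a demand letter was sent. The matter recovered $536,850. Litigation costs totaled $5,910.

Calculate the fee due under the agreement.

$92,500.00

Fee base (net of costs): $536,850 − $5,910 = $530,940
The matter resolved before a demand letter was sent, so the 20.5% rate applies.
$530,940 × 20.5% = $108,842.70
$108,842.70 exceeds the $92,500 cap, so the fee is capped at $92,500.00.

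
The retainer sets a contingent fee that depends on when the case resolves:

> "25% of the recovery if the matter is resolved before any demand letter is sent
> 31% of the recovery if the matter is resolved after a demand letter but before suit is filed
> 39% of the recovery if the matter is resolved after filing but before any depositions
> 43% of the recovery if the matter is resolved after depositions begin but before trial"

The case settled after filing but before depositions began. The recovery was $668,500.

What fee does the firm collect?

$260,715.00

The matter settled after filing but before depositions began, so the 39% rate applies.
$668,500 × 39% = $260,715.00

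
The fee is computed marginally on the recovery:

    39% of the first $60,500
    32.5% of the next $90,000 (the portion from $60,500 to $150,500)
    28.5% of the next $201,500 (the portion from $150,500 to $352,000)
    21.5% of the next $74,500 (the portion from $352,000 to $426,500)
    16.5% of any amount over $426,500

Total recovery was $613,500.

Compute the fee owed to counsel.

First $60,500 at 39% = $23,595.00
Next $90,000 at 32.5% = $29,250.00
Next $201,500 at 28.5% = $57,427.50
Next $74,500 at 21.5% = $16,017.50
Remaining $187,000 at 16.5% = $30,855.00
Fee: $23,595.00 + $29,250.00 + $57,427.50 + $16,017.50 + $30,855.00 = $157,145.00

$157,145.00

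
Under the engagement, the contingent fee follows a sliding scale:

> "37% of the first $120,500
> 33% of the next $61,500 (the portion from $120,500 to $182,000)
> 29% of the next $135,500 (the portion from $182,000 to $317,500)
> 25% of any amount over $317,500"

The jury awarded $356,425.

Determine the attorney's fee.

First $120,500 at 37% = $44,585.00
Next $61,500 at 33% = $20,295.00
Next $135,500 at 29% = $39,295.00
Remaining $38,925 at 25% = $9,731.25
Fee: $44,585.00 + $20,295.00 + $39,295.00 + $9,731.25 = $113,906.25

$113,906.25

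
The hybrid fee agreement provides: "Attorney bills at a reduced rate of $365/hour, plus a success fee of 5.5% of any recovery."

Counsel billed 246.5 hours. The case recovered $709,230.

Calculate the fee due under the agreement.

Hourly: 246.5 × $365 = $89,972.50
Success fee: 5.5% of $709,230 = $39,007.65
Total: $89,972.50 + $39,007.65 = $128,980.15

$128,980.15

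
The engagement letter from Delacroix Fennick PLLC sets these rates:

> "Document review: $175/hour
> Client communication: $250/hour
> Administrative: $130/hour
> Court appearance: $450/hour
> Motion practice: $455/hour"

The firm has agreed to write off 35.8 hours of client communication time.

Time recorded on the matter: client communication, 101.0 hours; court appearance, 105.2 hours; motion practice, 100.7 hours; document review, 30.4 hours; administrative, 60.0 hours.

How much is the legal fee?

$122,578.50

Document review: 30.4 × $175 = $5,320.00
Client communication: 101.0 × $250 = $25,250.00
Administrative: 60.0 × $130 = $7,800.00
Court appearance: 105.2 × $450 = $47,340.00
Motion practice: 100.7 × $455 = $45,818.50
Subtotal: $131,528.50
Write-off: 35.8 × $250 = $8,950.00
Total: $131,528.50 − $8,950.00 = $122,578.50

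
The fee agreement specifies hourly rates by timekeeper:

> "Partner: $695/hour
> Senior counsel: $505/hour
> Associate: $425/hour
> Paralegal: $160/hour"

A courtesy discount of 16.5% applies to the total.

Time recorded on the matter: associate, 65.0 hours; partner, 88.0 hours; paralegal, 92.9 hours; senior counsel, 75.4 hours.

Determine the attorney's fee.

Partner: 88.0 × $695 = $61,160.00
Senior counsel: 75.4 × $505 = $38,077.00
Associate: 65.0 × $425 = $27,625.00
Paralegal: 92.9 × $160 = $14,864.00
Subtotal: $141,726.00
Less 16.5% discount: −$23,384.79
Total: $141,726.00 − $23,384.79 = $118,341.21

$118,341.21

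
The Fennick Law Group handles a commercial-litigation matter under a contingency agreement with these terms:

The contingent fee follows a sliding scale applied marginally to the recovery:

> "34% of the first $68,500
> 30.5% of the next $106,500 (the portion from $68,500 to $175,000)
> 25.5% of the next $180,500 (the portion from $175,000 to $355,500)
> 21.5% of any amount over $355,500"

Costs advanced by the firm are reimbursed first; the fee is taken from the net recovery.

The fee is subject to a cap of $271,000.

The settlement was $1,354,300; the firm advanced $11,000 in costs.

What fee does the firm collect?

Fee base (net of costs): $1,354,300 − $11,000 = $1,343,300
First $68,500 at 34% = $23,290.00
Next $106,500 at 30.5% = $32,482.50
Next $180,500 at 25.5% = $46,027.50
Remaining $987,800 at 21.5% = $212,377.00
Fee: $23,290.00 + $32,482.50 + $46,027.50 + $212,377.00 = $314,177.00
$314,177.00 exceeds the $271,000 cap, so the fee is capped at $271,000.00.

$271,000.00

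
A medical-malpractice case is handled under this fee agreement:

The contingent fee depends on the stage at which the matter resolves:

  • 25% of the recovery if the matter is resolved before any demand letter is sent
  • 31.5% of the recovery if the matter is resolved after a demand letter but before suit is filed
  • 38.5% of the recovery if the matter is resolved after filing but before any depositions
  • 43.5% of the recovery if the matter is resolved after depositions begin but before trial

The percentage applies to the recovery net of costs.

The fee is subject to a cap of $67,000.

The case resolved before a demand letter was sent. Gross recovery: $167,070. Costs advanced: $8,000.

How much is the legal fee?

Fee base (net of costs): $167,070 − $8,000 = $159,070
The matter resolved before a demand letter was sent, so the 25% rate applies.
$159,070 × 25% = $39,767.50
$39,767.50 is under the $67,000 cap.

$39,767.50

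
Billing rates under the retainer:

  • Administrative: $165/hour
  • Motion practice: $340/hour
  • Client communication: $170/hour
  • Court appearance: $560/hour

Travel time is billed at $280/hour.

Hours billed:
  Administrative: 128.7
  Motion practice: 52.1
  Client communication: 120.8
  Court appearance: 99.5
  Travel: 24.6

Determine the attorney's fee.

Administrative: 128.7 × $165 = $21,235.50
Motion practice: 52.1 × $340 = $17,714.00
Client communication: 120.8 × $170 = $20,536.00
Court appearance: 99.5 × $560 = $55,720.00
Subtotal: $21,235.50 + $17,714.00 + $20,536.00 + $55,720.00 = $115,205.50
Travel: 24.6 × $280 = $6,888.00
Total: $115,205.50 + $6,888.00 = $122,093.50

$122,093.50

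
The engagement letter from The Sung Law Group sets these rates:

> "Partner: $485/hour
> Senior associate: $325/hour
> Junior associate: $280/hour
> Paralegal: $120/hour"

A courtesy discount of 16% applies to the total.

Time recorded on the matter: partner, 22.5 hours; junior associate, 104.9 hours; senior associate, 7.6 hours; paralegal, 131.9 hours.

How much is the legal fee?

$49,209.30

Partner: 22.5 × $485 = $10,912.50
Senior associate: 7.6 × $325 = $2,470.00
Junior associate: 104.9 × $280 = $29,372.00
Paralegal: 131.9 × $120 = $15,828.00
Subtotal: $58,582.50
Less 16% discount: −$9,373.20
Total: $58,582.50 − $9,373.20 = $49,209.30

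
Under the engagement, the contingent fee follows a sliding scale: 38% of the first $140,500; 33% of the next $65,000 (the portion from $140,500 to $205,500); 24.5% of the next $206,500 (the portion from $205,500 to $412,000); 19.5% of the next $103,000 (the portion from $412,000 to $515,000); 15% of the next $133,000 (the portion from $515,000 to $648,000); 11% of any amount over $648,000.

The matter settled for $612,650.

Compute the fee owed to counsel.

$160,165.00

First $140,500 at 38% = $53,390.00
Next $65,000 at 33% = $21,450.00
Next $206,500 at 24.5% = $50,592.50
Next $103,000 at 19.5% = $20,085.00
Remaining $97,650 at 15% = $14,647.50
Fee: $53,390.00 + $21,450.00 + $50,592.50 + $20,085.00 + $14,647.50 = $160,165.00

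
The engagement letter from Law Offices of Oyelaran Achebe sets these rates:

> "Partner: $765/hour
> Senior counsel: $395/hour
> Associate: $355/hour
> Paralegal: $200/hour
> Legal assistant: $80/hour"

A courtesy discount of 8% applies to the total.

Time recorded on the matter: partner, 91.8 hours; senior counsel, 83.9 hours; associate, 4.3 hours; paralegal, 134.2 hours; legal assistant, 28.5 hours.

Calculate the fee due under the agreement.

Partner: 91.8 × $765 = $70,227.00
Senior counsel: 83.9 × $395 = $33,140.50
Associate: 4.3 × $355 = $1,526.50
Paralegal: 134.2 × $200 = $26,840.00
Legal assistant: 28.5 × $80 = $2,280.00
Subtotal: $134,014.00
Less 8% discount: −$10,721.12
Total: $134,014.00 − $10,721.12 = $123,292.88

$123,292.88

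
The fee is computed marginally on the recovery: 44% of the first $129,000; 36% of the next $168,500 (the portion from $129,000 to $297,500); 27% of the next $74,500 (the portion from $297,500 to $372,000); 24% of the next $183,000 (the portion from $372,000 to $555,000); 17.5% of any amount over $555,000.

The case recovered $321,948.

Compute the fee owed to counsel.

$124,020.96

First $129,000 at 44% = $56,760.00
Next $168,500 at 36% = $60,660.00
Remaining $24,448 at 27% = $6,600.96
Fee: $56,760.00 + $60,660.00 + $6,600.96 = $124,020.96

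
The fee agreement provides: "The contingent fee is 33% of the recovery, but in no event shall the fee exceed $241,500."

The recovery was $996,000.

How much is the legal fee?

$241,500.00

33% of $996,000 = $328,680.00
That exceeds the $241,500 cap, so the fee is capped at $241,500.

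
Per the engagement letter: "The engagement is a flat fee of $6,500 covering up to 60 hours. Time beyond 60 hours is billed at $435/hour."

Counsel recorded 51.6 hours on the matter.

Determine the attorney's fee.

$6,500.00

51.6 hours is within the 60-hour scope; only the flat fee applies.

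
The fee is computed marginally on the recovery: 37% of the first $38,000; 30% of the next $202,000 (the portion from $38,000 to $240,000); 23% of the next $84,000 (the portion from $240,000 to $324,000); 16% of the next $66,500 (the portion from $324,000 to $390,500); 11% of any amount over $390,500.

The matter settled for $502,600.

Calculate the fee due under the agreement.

First $38,000 at 37% = $14,060.00
Next $202,000 at 30% = $60,600.00
Next $84,000 at 23% = $19,320.00
Next $66,500 at 16% = $10,640.00
Remaining $112,100 at 11% = $12,331.00
Fee: $14,060.00 + $60,600.00 + $19,320.00 + $10,640.00 + $12,331.00 = $116,951.00

$116,951.00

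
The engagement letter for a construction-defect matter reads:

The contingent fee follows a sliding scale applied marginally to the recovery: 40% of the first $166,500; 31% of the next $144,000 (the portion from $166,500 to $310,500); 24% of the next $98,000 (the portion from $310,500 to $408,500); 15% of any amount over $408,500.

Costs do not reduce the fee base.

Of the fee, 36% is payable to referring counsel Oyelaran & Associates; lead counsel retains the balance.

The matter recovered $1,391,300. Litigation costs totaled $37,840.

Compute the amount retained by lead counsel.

$180,595.20

Fee base is the gross recovery, $1,391,300; costs are reimbursed separately.
First $166,500 at 40% = $66,600.00
Next $144,000 at 31% = $44,640.00
Next $98,000 at 24% = $23,520.00
Remaining $982,800 at 15% = $147,420.00
Fee: $66,600.00 + $44,640.00 + $23,520.00 + $147,420.00 = $282,180.00
Referral share: 36% of $282,180.00 = $101,584.80; lead counsel retains $282,180.00 − $101,584.80 = $180,595.20.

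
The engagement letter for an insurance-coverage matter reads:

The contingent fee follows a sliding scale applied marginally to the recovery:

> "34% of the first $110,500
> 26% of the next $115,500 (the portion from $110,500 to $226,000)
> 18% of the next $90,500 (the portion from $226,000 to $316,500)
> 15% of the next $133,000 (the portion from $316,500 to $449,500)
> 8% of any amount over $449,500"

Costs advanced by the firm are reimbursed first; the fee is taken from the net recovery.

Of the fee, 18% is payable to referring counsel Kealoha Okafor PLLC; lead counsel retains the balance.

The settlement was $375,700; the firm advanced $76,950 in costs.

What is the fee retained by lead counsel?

$66,169.90

Fee base (net of costs): $375,700 − $76,950 = $298,750
First $110,500 at 34% = $37,570.00
Next $115,500 at 26% = $30,030.00
Remaining $72,750 at 18% = $13,095.00
Fee: $37,570.00 + $30,030.00 + $13,095.00 = $80,695.00
Referral share: 18% of $80,695.00 = $14,525.10; lead counsel retains $80,695.00 − $14,525.10 = $66,169.90.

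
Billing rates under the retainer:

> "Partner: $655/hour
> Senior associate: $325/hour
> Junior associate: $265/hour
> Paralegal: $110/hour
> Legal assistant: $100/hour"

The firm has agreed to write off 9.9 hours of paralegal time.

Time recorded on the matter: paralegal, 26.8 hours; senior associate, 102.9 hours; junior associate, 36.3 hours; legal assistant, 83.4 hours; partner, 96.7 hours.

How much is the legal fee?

$116,599.50

Partner: 96.7 × $655 = $63,338.50
Senior associate: 102.9 × $325 = $33,442.50
Junior associate: 36.3 × $265 = $9,619.50
Paralegal: 26.8 × $110 = $2,948.00
Legal assistant: 83.4 × $100 = $8,340.00
Subtotal: $117,688.50
Write-off: 9.9 × $110 = $1,089.00
Total: $117,688.50 − $1,089.00 = $116,599.50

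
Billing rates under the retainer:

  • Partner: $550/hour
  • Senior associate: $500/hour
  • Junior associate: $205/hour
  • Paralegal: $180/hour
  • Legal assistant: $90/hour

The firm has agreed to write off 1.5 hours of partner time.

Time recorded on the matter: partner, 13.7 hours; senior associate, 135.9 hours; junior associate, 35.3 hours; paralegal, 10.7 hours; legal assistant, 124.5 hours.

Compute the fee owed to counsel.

$95,027.50

Partner: 13.7 × $550 = $7,535.00
Senior associate: 135.9 × $500 = $67,950.00
Junior associate: 35.3 × $205 = $7,236.50
Paralegal: 10.7 × $180 = $1,926.00
Legal assistant: 124.5 × $90 = $11,205.00
Subtotal: $95,852.50
Write-off: 1.5 × $550 = $825.00
Total: $95,852.50 − $825.00 = $95,027.50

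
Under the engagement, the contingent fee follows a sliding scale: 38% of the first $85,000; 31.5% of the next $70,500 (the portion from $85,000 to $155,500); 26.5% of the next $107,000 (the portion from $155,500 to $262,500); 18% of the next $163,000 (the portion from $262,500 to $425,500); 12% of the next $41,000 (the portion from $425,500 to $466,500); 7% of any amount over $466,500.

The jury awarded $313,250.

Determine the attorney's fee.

$91,997.50

First $85,000 at 38% = $32,300.00
Next $70,500 at 31.5% = $22,207.50
Next $107,000 at 26.5% = $28,355.00
Remaining $50,750 at 18% = $9,135.00
Fee: $32,300.00 + $22,207.50 + $28,355.00 + $9,135.00 = $91,997.50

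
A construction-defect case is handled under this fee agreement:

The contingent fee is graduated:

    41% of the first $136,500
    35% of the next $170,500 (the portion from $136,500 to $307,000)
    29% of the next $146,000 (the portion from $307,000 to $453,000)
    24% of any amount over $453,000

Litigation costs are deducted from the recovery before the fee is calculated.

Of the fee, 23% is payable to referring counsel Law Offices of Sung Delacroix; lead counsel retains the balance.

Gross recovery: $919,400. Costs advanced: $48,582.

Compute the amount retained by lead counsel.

$198,857.37

Fee base (net of costs): $919,400 − $48,582 = $870,818
First $136,500 at 41% = $55,965.00
Next $170,500 at 35% = $59,675.00
Next $146,000 at 29% = $42,340.00
Remaining $417,818 at 24% = $100,276.32
Fee: $55,965.00 + $59,675.00 + $42,340.00 + $100,276.32 = $258,256.32
Referral share: 23% of $258,256.32 = $59,398.95; lead counsel retains $258,256.32 − $59,398.95 = $198,857.37.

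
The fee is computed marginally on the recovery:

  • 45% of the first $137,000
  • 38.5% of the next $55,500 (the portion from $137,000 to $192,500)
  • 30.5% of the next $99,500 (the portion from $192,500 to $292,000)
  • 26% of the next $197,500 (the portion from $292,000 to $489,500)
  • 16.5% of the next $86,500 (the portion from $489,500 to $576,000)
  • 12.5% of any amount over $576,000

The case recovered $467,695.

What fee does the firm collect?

First $137,000 at 45% = $61,650.00
Next $55,500 at 38.5% = $21,367.50
Next $99,500 at 30.5% = $30,347.50
Remaining $175,695 at 26% = $45,680.70
Fee: $61,650.00 + $21,367.50 + $30,347.50 + $45,680.70 = $159,045.70

$159,045.70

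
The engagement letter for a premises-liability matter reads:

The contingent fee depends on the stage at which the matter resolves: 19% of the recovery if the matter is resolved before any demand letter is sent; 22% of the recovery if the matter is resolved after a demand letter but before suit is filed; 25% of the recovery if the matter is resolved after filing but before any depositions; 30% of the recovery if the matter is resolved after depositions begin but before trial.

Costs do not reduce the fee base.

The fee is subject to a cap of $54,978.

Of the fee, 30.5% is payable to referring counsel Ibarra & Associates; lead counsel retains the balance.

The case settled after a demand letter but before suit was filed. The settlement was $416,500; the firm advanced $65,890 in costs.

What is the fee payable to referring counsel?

$16,768.29

Fee base is the gross recovery, $416,500; costs are reimbursed separately.
The matter settled after a demand letter but before suit was filed, so the 22% rate applies.
$416,500 × 22% = $91,630.00
$91,630.00 exceeds the $54,978 cap, so the fee is capped at $54,978.00.
Referral share: 30.5% of $54,978.00 = $16,768.29; lead counsel retains $54,978.00 − $16,768.29 = $38,209.71.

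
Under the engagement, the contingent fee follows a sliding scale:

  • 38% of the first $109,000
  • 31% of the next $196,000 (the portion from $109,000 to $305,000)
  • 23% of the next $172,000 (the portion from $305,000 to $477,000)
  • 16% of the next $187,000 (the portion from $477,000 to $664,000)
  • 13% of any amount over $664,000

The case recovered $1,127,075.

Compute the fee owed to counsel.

First $109,000 at 38% = $41,420.00
Next $196,000 at 31% = $60,760.00
Next $172,000 at 23% = $39,560.00
Next $187,000 at 16% = $29,920.00
Remaining $463,075 at 13% = $60,199.75
Fee: $41,420.00 + $60,760.00 + $39,560.00 + $29,920.00 + $60,199.75 = $231,859.75

$231,859.75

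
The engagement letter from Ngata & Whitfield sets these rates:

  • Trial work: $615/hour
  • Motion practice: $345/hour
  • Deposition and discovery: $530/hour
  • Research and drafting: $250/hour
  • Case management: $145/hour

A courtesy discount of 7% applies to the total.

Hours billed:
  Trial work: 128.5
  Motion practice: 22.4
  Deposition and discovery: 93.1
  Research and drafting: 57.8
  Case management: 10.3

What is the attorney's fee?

$141,399.06

Trial work: 128.5 × $615 = $79,027.50
Motion practice: 22.4 × $345 = $7,728.00
Deposition and discovery: 93.1 × $530 = $49,343.00
Research and drafting: 57.8 × $250 = $14,450.00
Case management: 10.3 × $145 = $1,493.50
Subtotal: $152,042.00
Less 7% discount: −$10,642.94
Total: $152,042.00 − $10,642.94 = $141,399.06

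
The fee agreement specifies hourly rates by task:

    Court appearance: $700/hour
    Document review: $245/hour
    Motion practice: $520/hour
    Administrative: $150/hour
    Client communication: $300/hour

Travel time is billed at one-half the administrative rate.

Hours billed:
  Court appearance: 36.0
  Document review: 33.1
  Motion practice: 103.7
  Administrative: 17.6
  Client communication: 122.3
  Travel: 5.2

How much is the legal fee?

$126,953.50

Court appearance: 36.0 × $700 = $25,200.00
Document review: 33.1 × $245 = $8,109.50
Motion practice: 103.7 × $520 = $53,924.00
Administrative: 17.6 × $150 = $2,640.00
Client communication: 122.3 × $300 = $36,690.00
Subtotal: $25,200.00 + $8,109.50 + $53,924.00 + $2,640.00 + $36,690.00 = $126,563.50
Travel: 5.2 × ($150 ÷ 2) = 5.2 × $75.00 = $390.00
Total: $126,563.50 + $390.00 = $126,953.50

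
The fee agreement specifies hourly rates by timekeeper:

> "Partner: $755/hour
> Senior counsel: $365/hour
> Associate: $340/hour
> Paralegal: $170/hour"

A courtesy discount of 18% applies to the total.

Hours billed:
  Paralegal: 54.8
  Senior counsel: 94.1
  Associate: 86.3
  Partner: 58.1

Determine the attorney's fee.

Partner: 58.1 × $755 = $43,865.50
Senior counsel: 94.1 × $365 = $34,346.50
Associate: 86.3 × $340 = $29,342.00
Paralegal: 54.8 × $170 = $9,316.00
Subtotal: $116,870.00
Less 18% discount: −$21,036.60
Total: $116,870.00 − $21,036.60 = $95,833.40

$95,833.40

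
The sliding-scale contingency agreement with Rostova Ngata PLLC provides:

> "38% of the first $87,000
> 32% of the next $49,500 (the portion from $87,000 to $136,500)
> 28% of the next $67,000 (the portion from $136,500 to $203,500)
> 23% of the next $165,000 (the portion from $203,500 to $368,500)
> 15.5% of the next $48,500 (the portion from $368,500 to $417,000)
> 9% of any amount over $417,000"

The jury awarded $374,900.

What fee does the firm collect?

First $87,000 at 38% = $33,060.00
Next $49,500 at 32% = $15,840.00
Next $67,000 at 28% = $18,760.00
Next $165,000 at 23% = $37,950.00
Remaining $6,400 at 15.5% = $992.00
Fee: $33,060.00 + $15,840.00 + $18,760.00 + $37,950.00 + $992.00 = $106,602.00

$106,602.00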